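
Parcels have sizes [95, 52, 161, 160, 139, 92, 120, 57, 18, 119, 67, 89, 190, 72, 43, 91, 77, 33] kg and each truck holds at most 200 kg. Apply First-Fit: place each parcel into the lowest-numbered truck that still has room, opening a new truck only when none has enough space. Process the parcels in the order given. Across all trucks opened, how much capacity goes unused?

325

95 kg → truck 1 (remaining 105 kg)
52 kg → truck 1 (remaining 53 kg)
161 kg → truck 2 (remaining 39 kg)
160 kg → truck 3 (remaining 40 kg)
139 kg → truck 4 (remaining 61 kg)
92 kg → truck 5 (remaining 108 kg)
120 kg → truck 6 (remaining 80 kg)
57 kg → truck 4 (remaining 4 kg)
18 kg → truck 1 (remaining 35 kg)
119 kg → truck 7 (remaining 81 kg)
67 kg → truck 5 (remaining 41 kg)
89 kg → truck 8 (remaining 111 kg)
190 kg → truck 9 (remaining 10 kg)
72 kg → truck 6 (remaining 8 kg)
43 kg → truck 7 (remaining 38 kg)
91 kg → truck 8 (remaining 20 kg)
77 kg → truck 10 (remaining 123 kg)
33 kg → truck 1 (remaining 2 kg)
10 trucks × 200 kg = 2000 kg; used 1675 kg; unused 325 kg.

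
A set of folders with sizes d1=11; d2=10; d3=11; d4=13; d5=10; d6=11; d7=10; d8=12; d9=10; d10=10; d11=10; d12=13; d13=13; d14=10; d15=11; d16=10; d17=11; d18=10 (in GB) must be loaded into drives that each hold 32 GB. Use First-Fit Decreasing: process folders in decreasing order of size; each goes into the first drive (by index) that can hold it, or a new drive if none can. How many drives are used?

7

Sorted descending: 13, 13, 13, 12, 11, 11, 11, 11, 11, 10, 10, 10, 10, 10, 10, 10, 10, 10.
drive 1: place 13 GB, 19 GB left
drive 1: place 13 GB, 6 GB left
drive 2: place 13 GB, 19 GB left
drive 2: place 12 GB, 7 GB left
drive 3: place 11 GB, 21 GB left
drive 3: place 11 GB, 10 GB left
drive 4: place 11 GB, 21 GB left
drive 4: place 11 GB, 10 GB left
drive 5: place 11 GB, 21 GB left
drive 3: place 10 GB, 0 GB left
drive 4: place 10 GB, 0 GB left
drive 5: place 10 GB, 11 GB left
drive 5: place 10 GB, 1 GB left
drive 6: place 10 GB, 22 GB left
drive 6: place 10 GB, 12 GB left
drive 6: place 10 GB, 2 GB left
drive 7: place 10 GB, 22 GB left
drive 7: place 10 GB, 12 GB left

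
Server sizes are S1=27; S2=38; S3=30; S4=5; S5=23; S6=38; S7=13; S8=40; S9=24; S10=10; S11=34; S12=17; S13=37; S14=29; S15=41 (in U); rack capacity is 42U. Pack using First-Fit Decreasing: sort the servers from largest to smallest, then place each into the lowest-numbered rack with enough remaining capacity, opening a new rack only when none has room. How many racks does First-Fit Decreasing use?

Sorted descending: 41, 40, 38, 38, 37, 34, 30, 29, 27, 24, 23, 17, 13, 10, 5.
Put 41U in rack 1; 1U remain.
Put 40U in rack 2; 2U remain.
Put 38U in rack 3; 4U remain.
Put 38U in rack 4; 4U remain.
Put 37U in rack 5; 5U remain.
Put 34U in rack 6; 8U remain.
Put 30U in rack 7; 12U remain.
Put 29U in rack 8; 13U remain.
Put 27U in rack 9; 15U remain.
Put 24U in rack 10; 18U remain.
Put 23U in rack 11; 19U remain.
Put 17U in rack 10; 1U remain.
Put 13U in rack 8; 0U remain.
Put 10U in rack 7; 2U remain.
Put 5U in rack 5; 0U remain.
Final racks: [41] [40] [38] [38] [37,5] [34] [30,10] [29,13] [27] [24,17] [23].

11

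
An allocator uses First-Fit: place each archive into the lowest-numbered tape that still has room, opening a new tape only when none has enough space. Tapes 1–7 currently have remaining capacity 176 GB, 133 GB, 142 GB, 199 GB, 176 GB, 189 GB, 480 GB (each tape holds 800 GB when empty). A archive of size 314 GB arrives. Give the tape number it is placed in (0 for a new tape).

Tapes with room: tape 7 (480 GB).
The first with room is tape 7.

7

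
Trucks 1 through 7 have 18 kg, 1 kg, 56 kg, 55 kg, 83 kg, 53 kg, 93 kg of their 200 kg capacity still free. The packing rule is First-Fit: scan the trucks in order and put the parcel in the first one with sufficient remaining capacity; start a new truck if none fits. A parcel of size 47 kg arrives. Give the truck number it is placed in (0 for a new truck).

3

Trucks with room: truck 3 (56 kg), truck 4 (55 kg), truck 5 (83 kg), truck 6 (53 kg), truck 7 (93 kg).
The first with room is truck 3.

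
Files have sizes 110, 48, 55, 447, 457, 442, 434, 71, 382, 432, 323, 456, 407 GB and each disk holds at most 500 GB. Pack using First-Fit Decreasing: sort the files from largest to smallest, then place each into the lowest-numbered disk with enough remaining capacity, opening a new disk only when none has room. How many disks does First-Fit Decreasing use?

9

Sorted descending: 457, 456, 447, 442, 434, 432, 407, 382, 323, 110, 71, 55, 48.
disk 1: place 457 GB, 43 GB left
disk 2: place 456 GB, 44 GB left
disk 3: place 447 GB, 53 GB left
disk 4: place 442 GB, 58 GB left
disk 5: place 434 GB, 66 GB left
disk 6: place 432 GB, 68 GB left
disk 7: place 407 GB, 93 GB left
disk 8: place 382 GB, 118 GB left
disk 9: place 323 GB, 177 GB left
disk 8: place 110 GB, 8 GB left
disk 7: place 71 GB, 22 GB left
disk 4: place 55 GB, 3 GB left
disk 3: place 48 GB, 5 GB left
Final disks: [457] [456] [447,48] [442,55] [434] [432] [407,71] [382,110] [323].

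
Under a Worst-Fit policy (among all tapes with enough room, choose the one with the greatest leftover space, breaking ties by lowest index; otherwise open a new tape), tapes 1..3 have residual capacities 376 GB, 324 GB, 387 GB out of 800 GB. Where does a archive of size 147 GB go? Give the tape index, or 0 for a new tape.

3

Tapes with room: tape 1 (376 GB), tape 2 (324 GB), tape 3 (387 GB).
Most room is tape 3 with 387 GB free.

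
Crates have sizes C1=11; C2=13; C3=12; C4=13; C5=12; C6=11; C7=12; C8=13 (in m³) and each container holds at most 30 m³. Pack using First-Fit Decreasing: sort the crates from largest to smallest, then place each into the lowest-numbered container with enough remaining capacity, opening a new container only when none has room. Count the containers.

Sorted descending: 13, 13, 13, 12, 12, 12, 11, 11.
13 m³ → container 1 (remaining 17 m³)
13 m³ → container 1 (remaining 4 m³)
13 m³ → container 2 (remaining 17 m³)
12 m³ → container 2 (remaining 5 m³)
12 m³ → container 3 (remaining 18 m³)
12 m³ → container 3 (remaining 6 m³)
11 m³ → container 4 (remaining 19 m³)
11 m³ → container 4 (remaining 8 m³)

4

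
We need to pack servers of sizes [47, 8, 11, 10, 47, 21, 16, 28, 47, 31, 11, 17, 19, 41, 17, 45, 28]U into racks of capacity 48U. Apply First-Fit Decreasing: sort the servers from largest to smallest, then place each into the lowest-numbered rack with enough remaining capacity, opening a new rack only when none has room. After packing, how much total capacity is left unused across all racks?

36

Sorted descending: 47, 47, 47, 45, 41, 31, 28, 28, 21, 19, 17, 17, 16, 11, 11, 10, 8.
rack 1: place 47U, 1U left
rack 2: place 47U, 1U left
rack 3: place 47U, 1U left
rack 4: place 45U, 3U left
rack 5: place 41U, 7U left
rack 6: place 31U, 17U left
rack 7: place 28U, 20U left
rack 8: place 28U, 20U left
rack 9: place 21U, 27U left
rack 7: place 19U, 1U left
rack 6: place 17U, 0U left
rack 8: place 17U, 3U left
rack 9: place 16U, 11U left
rack 9: place 11U, 0U left
rack 10: place 11U, 37U left
rack 10: place 10U, 27U left
rack 10: place 8U, 19U left
10 racks × 48U = 480U; used 444U; unused 36U.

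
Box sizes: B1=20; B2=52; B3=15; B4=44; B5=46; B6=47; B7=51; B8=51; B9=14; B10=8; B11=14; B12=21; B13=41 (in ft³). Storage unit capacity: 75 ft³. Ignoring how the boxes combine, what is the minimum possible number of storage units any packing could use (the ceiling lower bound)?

6

Total size = 20 + 52 + 15 + 44 + 46 + 47 + 51 + 51 + 14 + 8 + 14 + 21 + 41 = 424 ft³.
⌈424 / 75⌉ = 6.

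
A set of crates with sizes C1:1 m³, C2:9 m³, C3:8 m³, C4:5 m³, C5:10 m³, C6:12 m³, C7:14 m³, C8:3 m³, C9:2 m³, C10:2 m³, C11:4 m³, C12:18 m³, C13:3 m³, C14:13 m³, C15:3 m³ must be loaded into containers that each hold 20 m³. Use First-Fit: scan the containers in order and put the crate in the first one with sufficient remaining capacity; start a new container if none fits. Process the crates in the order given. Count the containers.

6 containers

C1 (1 m³) → container 1 (remaining 19 m³)
C2 (9 m³) → container 1 (remaining 10 m³)
C3 (8 m³) → container 1 (remaining 2 m³)
C4 (5 m³) → container 2 (remaining 15 m³)
C5 (10 m³) → container 2 (remaining 5 m³)
C6 (12 m³) → container 3 (remaining 8 m³)
C7 (14 m³) → container 4 (remaining 6 m³)
C8 (3 m³) → container 2 (remaining 2 m³)
C9 (2 m³) → container 1 (remaining 0 m³)
C10 (2 m³) → container 2 (remaining 0 m³)
C11 (4 m³) → container 3 (remaining 4 m³)
C12 (18 m³) → container 5 (remaining 2 m³)
C13 (3 m³) → container 3 (remaining 1 m³)
C14 (13 m³) → container 6 (remaining 7 m³)
C15 (3 m³) → container 4 (remaining 3 m³)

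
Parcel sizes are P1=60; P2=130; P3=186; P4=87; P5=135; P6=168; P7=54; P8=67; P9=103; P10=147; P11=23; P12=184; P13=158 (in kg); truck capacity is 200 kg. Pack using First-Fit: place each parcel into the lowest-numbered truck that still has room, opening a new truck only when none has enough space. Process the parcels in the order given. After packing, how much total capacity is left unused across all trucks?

298

P1 (60 kg) → truck 1 (remaining 140 kg)
P2 (130 kg) → truck 1 (remaining 10 kg)
P3 (186 kg) → truck 2 (remaining 14 kg)
P4 (87 kg) → truck 3 (remaining 113 kg)
P5 (135 kg) → truck 4 (remaining 65 kg)
P6 (168 kg) → truck 5 (remaining 32 kg)
P7 (54 kg) → truck 3 (remaining 59 kg)
P8 (67 kg) → truck 6 (remaining 133 kg)
P9 (103 kg) → truck 6 (remaining 30 kg)
P10 (147 kg) → truck 7 (remaining 53 kg)
P11 (23 kg) → truck 3 (remaining 36 kg)
P12 (184 kg) → truck 8 (remaining 16 kg)
P13 (158 kg) → truck 9 (remaining 42 kg)
9 trucks × 200 kg = 1800 kg; used 1502 kg; unused 298 kg.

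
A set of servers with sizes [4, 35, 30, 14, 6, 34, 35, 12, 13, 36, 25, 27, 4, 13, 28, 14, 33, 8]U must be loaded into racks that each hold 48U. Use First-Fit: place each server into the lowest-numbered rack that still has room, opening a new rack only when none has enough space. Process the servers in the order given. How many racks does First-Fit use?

Put 4U in rack 1; 44U remain.
Put 35U in rack 1; 9U remain.
Put 30U in rack 2; 18U remain.
Put 14U in rack 2; 4U remain.
Put 6U in rack 1; 3U remain.
Put 34U in rack 3; 14U remain.
Put 35U in rack 4; 13U remain.
Put 12U in rack 3; 2U remain.
Put 13U in rack 4; 0U remain.
Put 36U in rack 5; 12U remain.
Put 25U in rack 6; 23U remain.
Put 27U in rack 7; 21U remain.
Put 4U in rack 2; 0U remain.
Put 13U in rack 6; 10U remain.
Put 28U in rack 8; 20U remain.
Put 14U in rack 7; 7U remain.
Put 33U in rack 9; 15U remain.
Put 8U in rack 5; 4U remain.
Final racks: [4,35,6] [30,14,4] [34,12] [35,13] [36,8] [25,13] [27,14] [28] [33].

9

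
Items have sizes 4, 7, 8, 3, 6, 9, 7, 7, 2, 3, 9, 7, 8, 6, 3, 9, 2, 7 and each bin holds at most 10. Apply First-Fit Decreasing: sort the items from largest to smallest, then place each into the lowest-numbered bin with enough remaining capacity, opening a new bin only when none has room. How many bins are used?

12

Sorted descending: 9, 9, 9, 8, 8, 7, 7, 7, 7, 7, 6, 6, 4, 3, 3, 3, 2, 2.
Put 9 in bin 1; 1 remain.
Put 9 in bin 2; 1 remain.
Put 9 in bin 3; 1 remain.
Put 8 in bin 4; 2 remain.
Put 8 in bin 5; 2 remain.
Put 7 in bin 6; 3 remain.
Put 7 in bin 7; 3 remain.
Put 7 in bin 8; 3 remain.
Put 7 in bin 9; 3 remain.
Put 7 in bin 10; 3 remain.
Put 6 in bin 11; 4 remain.
Put 6 in bin 12; 4 remain.
Put 4 in bin 11; 0 remain.
Put 3 in bin 6; 0 remain.
Put 3 in bin 7; 0 remain.
Put 3 in bin 8; 0 remain.
Put 2 in bin 4; 0 remain.
Put 2 in bin 5; 0 remain.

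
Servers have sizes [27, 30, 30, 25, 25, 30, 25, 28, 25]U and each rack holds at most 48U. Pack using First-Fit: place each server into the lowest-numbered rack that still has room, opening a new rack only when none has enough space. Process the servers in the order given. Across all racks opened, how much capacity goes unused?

27U → rack 1 (remaining 21U)
30U → rack 2 (remaining 18U)
30U → rack 3 (remaining 18U)
25U → rack 4 (remaining 23U)
25U → rack 5 (remaining 23U)
30U → rack 6 (remaining 18U)
25U → rack 7 (remaining 23U)
28U → rack 8 (remaining 20U)
25U → rack 9 (remaining 23U)
9 racks × 48U = 432U; used 245U; unused 187U.

187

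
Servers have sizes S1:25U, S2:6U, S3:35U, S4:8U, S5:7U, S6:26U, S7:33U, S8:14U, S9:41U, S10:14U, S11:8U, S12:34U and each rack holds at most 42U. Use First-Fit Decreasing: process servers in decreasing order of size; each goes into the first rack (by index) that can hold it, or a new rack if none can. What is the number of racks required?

Sorted descending: 41, 35, 34, 33, 26, 25, 14, 14, 8, 8, 7, 6.
rack 1: place 41U, 1U left
rack 2: place 35U, 7U left
rack 3: place 34U, 8U left
rack 4: place 33U, 9U left
rack 5: place 26U, 16U left
rack 6: place 25U, 17U left
rack 5: place 14U, 2U left
rack 6: place 14U, 3U left
rack 3: place 8U, 0U left
rack 4: place 8U, 1U left
rack 2: place 7U, 0U left
rack 7: place 6U, 36U left
Final racks: [41] [35,7] [34,8] [33,8] [26,14] [25,14] [6].

7 racks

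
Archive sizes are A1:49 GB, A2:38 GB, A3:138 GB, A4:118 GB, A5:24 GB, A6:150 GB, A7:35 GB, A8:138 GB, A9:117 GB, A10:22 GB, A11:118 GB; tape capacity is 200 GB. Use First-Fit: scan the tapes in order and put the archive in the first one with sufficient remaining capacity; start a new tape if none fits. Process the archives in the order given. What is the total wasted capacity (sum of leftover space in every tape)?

A1 (49 GB) → tape 1 (remaining 151 GB)
A2 (38 GB) → tape 1 (remaining 113 GB)
A3 (138 GB) → tape 2 (remaining 62 GB)
A4 (118 GB) → tape 3 (remaining 82 GB)
A5 (24 GB) → tape 1 (remaining 89 GB)
A6 (150 GB) → tape 4 (remaining 50 GB)
A7 (35 GB) → tape 1 (remaining 54 GB)
A8 (138 GB) → tape 5 (remaining 62 GB)
A9 (117 GB) → tape 6 (remaining 83 GB)
A10 (22 GB) → tape 1 (remaining 32 GB)
A11 (118 GB) → tape 7 (remaining 82 GB)
7 tapes × 200 GB = 1400 GB; used 947 GB; unused 453 GB.

453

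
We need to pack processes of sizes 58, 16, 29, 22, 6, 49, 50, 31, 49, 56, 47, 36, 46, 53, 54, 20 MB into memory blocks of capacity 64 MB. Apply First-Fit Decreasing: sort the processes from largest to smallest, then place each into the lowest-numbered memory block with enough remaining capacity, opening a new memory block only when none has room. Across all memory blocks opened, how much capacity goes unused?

Sorted descending: 58, 56, 54, 53, 50, 49, 49, 47, 46, 36, 31, 29, 22, 20, 16, 6.
58 MB → memory block 1 (remaining 6 MB)
56 MB → memory block 2 (remaining 8 MB)
54 MB → memory block 3 (remaining 10 MB)
53 MB → memory block 4 (remaining 11 MB)
50 MB → memory block 5 (remaining 14 MB)
49 MB → memory block 6 (remaining 15 MB)
49 MB → memory block 7 (remaining 15 MB)
47 MB → memory block 8 (remaining 17 MB)
46 MB → memory block 9 (remaining 18 MB)
36 MB → memory block 10 (remaining 28 MB)
31 MB → memory block 11 (remaining 33 MB)
29 MB → memory block 11 (remaining 4 MB)
22 MB → memory block 10 (remaining 6 MB)
20 MB → memory block 12 (remaining 44 MB)
16 MB → memory block 8 (remaining 1 MB)
6 MB → memory block 1 (remaining 0 MB)
12 memory blocks × 64 MB = 768 MB; used 622 MB; unused 146 MB.

146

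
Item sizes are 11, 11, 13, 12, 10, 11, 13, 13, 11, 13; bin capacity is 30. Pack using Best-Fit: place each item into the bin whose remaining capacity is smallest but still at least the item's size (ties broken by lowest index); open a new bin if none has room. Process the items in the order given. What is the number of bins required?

5 bins

11 → bin 1 (remaining 19)
11 → bin 1 (remaining 8)
13 → bin 2 (remaining 17)
12 → bin 2 (remaining 5)
10 → bin 3 (remaining 20)
11 → bin 3 (remaining 9)
13 → bin 4 (remaining 17)
13 → bin 4 (remaining 4)
11 → bin 5 (remaining 19)
13 → bin 5 (remaining 6)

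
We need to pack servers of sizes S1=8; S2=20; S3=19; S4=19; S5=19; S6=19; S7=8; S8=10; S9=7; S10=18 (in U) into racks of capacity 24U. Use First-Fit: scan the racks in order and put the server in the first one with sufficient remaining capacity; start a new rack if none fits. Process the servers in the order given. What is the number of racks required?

Put S1 (8U) in rack 1; 16U remain.
Put S2 (20U) in rack 2; 4U remain.
Put S3 (19U) in rack 3; 5U remain.
Put S4 (19U) in rack 4; 5U remain.
Put S5 (19U) in rack 5; 5U remain.
Put S6 (19U) in rack 6; 5U remain.
Put S7 (8U) in rack 1; 8U remain.
Put S8 (10U) in rack 7; 14U remain.
Put S9 (7U) in rack 1; 1U remain.
Put S10 (18U) in rack 8; 6U remain.
Final racks: [8,8,7] [20] [19] [19] [19] [19] [10] [18].

8 racks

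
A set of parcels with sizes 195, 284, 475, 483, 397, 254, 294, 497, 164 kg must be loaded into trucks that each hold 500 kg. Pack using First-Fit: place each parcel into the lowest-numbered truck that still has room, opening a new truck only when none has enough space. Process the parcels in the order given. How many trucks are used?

truck 1: place 195 kg, 305 kg left
truck 1: place 284 kg, 21 kg left
truck 2: place 475 kg, 25 kg left
truck 3: place 483 kg, 17 kg left
truck 4: place 397 kg, 103 kg left
truck 5: place 254 kg, 246 kg left
truck 6: place 294 kg, 206 kg left
truck 7: place 497 kg, 3 kg left
truck 5: place 164 kg, 82 kg left
Final trucks: [195,284] [475] [483] [397] [254,164] [294] [497].

7 trucks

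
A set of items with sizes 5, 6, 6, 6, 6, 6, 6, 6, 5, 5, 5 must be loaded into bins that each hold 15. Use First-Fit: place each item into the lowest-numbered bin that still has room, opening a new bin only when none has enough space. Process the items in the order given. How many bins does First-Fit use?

5

5 → bin 1 (remaining 10)
6 → bin 1 (remaining 4)
6 → bin 2 (remaining 9)
6 → bin 2 (remaining 3)
6 → bin 3 (remaining 9)
6 → bin 3 (remaining 3)
6 → bin 4 (remaining 9)
6 → bin 4 (remaining 3)
5 → bin 5 (remaining 10)
5 → bin 5 (remaining 5)
5 → bin 5 (remaining 0)
Final bins: [5,6] [6,6] [6,6] [6,6] [5,5,5].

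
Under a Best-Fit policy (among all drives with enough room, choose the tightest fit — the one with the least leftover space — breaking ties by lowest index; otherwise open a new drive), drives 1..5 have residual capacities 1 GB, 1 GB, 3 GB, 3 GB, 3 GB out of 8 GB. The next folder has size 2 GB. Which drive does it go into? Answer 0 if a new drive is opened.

Drives with room: drive 3 (3 GB), drive 4 (3 GB), drive 5 (3 GB).
Tightest fit is drive 3 with 3 GB free.

3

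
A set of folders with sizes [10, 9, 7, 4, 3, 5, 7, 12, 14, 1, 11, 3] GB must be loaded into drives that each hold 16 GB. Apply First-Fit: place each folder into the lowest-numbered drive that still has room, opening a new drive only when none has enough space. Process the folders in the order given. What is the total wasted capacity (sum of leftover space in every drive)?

10

Put 10 GB in drive 1; 6 GB remain.
Put 9 GB in drive 2; 7 GB remain.
Put 7 GB in drive 2; 0 GB remain.
Put 4 GB in drive 1; 2 GB remain.
Put 3 GB in drive 3; 13 GB remain.
Put 5 GB in drive 3; 8 GB remain.
Put 7 GB in drive 3; 1 GB remain.
Put 12 GB in drive 4; 4 GB remain.
Put 14 GB in drive 5; 2 GB remain.
Put 1 GB in drive 1; 1 GB remain.
Put 11 GB in drive 6; 5 GB remain.
Put 3 GB in drive 4; 1 GB remain.
6 drives × 16 GB = 96 GB; used 86 GB; unused 10 GB.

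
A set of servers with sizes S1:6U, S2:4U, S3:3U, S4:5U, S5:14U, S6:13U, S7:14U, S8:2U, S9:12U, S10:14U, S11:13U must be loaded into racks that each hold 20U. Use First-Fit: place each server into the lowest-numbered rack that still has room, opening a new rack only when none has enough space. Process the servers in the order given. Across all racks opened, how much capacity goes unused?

Put S1 (6U) in rack 1; 14U remain.
Put S2 (4U) in rack 1; 10U remain.
Put S3 (3U) in rack 1; 7U remain.
Put S4 (5U) in rack 1; 2U remain.
Put S5 (14U) in rack 2; 6U remain.
Put S6 (13U) in rack 3; 7U remain.
Put S7 (14U) in rack 4; 6U remain.
Put S8 (2U) in rack 1; 0U remain.
Put S9 (12U) in rack 5; 8U remain.
Put S10 (14U) in rack 6; 6U remain.
Put S11 (13U) in rack 7; 7U remain.
7 racks × 20U = 140U; used 100U; unused 40U.

40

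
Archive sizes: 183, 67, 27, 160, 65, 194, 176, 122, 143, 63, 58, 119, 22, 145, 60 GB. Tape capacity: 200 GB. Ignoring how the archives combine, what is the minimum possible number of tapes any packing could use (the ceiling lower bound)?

9 tapes

Total size = 183 + 67 + 27 + 160 + 65 + 194 + 176 + 122 + 143 + 63 + 58 + 119 + 22 + 145 + 60 = 1604 GB.
⌈1604 / 200⌉ = 9.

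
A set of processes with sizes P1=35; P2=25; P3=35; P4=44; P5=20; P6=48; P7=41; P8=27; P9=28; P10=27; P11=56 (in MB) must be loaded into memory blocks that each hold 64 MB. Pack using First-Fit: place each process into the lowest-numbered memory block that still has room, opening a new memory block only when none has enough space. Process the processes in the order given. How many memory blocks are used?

memory block 1: place P1 (35 MB), 29 MB left
memory block 1: place P2 (25 MB), 4 MB left
memory block 2: place P3 (35 MB), 29 MB left
memory block 3: place P4 (44 MB), 20 MB left
memory block 2: place P5 (20 MB), 9 MB left
memory block 4: place P6 (48 MB), 16 MB left
memory block 5: place P7 (41 MB), 23 MB left
memory block 6: place P8 (27 MB), 37 MB left
memory block 6: place P9 (28 MB), 9 MB left
memory block 7: place P10 (27 MB), 37 MB left
memory block 8: place P11 (56 MB), 8 MB left

8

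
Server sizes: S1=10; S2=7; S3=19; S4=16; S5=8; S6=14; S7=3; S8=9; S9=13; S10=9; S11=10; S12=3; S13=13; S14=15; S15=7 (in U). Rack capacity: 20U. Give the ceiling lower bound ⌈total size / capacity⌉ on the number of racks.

8

Total size = 10 + 7 + 19 + 16 + 8 + 14 + 3 + 9 + 13 + 9 + 10 + 3 + 13 + 15 + 7 = 156U.
⌈156 / 20⌉ = 8.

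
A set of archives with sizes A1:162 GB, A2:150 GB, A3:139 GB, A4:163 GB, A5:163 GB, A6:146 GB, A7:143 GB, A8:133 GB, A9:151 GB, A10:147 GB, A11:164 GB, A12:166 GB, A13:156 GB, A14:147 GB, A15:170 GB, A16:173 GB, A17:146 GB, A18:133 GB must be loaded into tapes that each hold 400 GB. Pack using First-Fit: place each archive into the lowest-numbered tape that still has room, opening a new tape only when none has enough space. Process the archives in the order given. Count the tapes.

tape 1: place A1 (162 GB), 238 GB left
tape 1: place A2 (150 GB), 88 GB left
tape 2: place A3 (139 GB), 261 GB left
tape 2: place A4 (163 GB), 98 GB left
tape 3: place A5 (163 GB), 237 GB left
tape 3: place A6 (146 GB), 91 GB left
tape 4: place A7 (143 GB), 257 GB left
tape 4: place A8 (133 GB), 124 GB left
tape 5: place A9 (151 GB), 249 GB left
tape 5: place A10 (147 GB), 102 GB left
tape 6: place A11 (164 GB), 236 GB left
tape 6: place A12 (166 GB), 70 GB left
tape 7: place A13 (156 GB), 244 GB left
tape 7: place A14 (147 GB), 97 GB left
tape 8: place A15 (170 GB), 230 GB left
tape 8: place A16 (173 GB), 57 GB left
tape 9: place A17 (146 GB), 254 GB left
tape 9: place A18 (133 GB), 121 GB left

9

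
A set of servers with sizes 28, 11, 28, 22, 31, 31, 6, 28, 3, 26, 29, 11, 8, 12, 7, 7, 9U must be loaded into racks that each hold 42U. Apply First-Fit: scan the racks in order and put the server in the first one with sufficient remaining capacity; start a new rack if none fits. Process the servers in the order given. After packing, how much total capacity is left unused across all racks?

Put 28U in rack 1; 14U remain.
Put 11U in rack 1; 3U remain.
Put 28U in rack 2; 14U remain.
Put 22U in rack 3; 20U remain.
Put 31U in rack 4; 11U remain.
Put 31U in rack 5; 11U remain.
Put 6U in rack 2; 8U remain.
Put 28U in rack 6; 14U remain.
Put 3U in rack 1; 0U remain.
Put 26U in rack 7; 16U remain.
Put 29U in rack 8; 13U remain.
Put 11U in rack 3; 9U remain.
Put 8U in rack 2; 0U remain.
Put 12U in rack 6; 2U remain.
Put 7U in rack 3; 2U remain.
Put 7U in rack 4; 4U remain.
Put 9U in rack 5; 2U remain.
8 racks × 42U = 336U; used 297U; unused 39U.

39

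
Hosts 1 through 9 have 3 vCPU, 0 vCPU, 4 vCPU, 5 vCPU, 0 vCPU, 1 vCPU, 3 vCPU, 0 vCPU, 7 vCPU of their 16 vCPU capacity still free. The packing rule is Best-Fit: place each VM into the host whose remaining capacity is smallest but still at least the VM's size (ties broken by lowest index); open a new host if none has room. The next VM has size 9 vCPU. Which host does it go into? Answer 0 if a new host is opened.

No host has ≥ 9 vCPU free, so a new host is opened.

0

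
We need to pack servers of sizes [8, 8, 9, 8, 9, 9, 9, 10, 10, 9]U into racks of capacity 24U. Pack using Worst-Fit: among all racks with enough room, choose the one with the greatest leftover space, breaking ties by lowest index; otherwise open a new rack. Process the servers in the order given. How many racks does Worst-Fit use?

Put 8U in rack 1; 16U remain.
Put 8U in rack 1; 8U remain.
Put 9U in rack 2; 15U remain.
Put 8U in rack 2; 7U remain.
Put 9U in rack 3; 15U remain.
Put 9U in rack 3; 6U remain.
Put 9U in rack 4; 15U remain.
Put 10U in rack 4; 5U remain.
Put 10U in rack 5; 14U remain.
Put 9U in rack 5; 5U remain.

5 racks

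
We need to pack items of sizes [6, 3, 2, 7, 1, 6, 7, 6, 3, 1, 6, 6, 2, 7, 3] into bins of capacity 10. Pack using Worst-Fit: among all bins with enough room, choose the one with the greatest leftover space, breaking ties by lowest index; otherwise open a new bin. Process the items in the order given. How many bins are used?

6 → bin 1 (remaining 4)
3 → bin 1 (remaining 1)
2 → bin 2 (remaining 8)
7 → bin 2 (remaining 1)
1 → bin 1 (remaining 0)
6 → bin 3 (remaining 4)
7 → bin 4 (remaining 3)
6 → bin 5 (remaining 4)
3 → bin 3 (remaining 1)
1 → bin 5 (remaining 3)
6 → bin 6 (remaining 4)
6 → bin 7 (remaining 4)
2 → bin 6 (remaining 2)
7 → bin 8 (remaining 3)
3 → bin 7 (remaining 1)
Final bins: [6,3,1] [2,7] [6,3] [7] [6,1] [6,2] [6,3] [7].

8 bins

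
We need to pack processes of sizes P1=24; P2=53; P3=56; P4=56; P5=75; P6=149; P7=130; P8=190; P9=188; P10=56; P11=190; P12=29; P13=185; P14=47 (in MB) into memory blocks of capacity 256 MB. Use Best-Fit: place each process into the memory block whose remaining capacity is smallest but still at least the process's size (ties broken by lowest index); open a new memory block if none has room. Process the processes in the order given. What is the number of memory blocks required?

7 memory blocks

Put P1 (24 MB) in memory block 1; 232 MB remain.
Put P2 (53 MB) in memory block 1; 179 MB remain.
Put P3 (56 MB) in memory block 1; 123 MB remain.
Put P4 (56 MB) in memory block 1; 67 MB remain.
Put P5 (75 MB) in memory block 2; 181 MB remain.
Put P6 (149 MB) in memory block 2; 32 MB remain.
Put P7 (130 MB) in memory block 3; 126 MB remain.
Put P8 (190 MB) in memory block 4; 66 MB remain.
Put P9 (188 MB) in memory block 5; 68 MB remain.
Put P10 (56 MB) in memory block 4; 10 MB remain.
Put P11 (190 MB) in memory block 6; 66 MB remain.
Put P12 (29 MB) in memory block 2; 3 MB remain.
Put P13 (185 MB) in memory block 7; 71 MB remain.
Put P14 (47 MB) in memory block 6; 19 MB remain.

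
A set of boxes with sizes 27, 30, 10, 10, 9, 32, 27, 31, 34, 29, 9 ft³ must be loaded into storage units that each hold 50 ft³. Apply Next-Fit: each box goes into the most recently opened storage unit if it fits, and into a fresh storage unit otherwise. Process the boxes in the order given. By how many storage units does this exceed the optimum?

Next-Fit: [27] [30,10,10] [9,32] [27] [31] [34] [29,9] → 7 storage units.
7 boxes exceed 25 ft³ (half the capacity), and no two of those can share a storage unit, so at least 7 storage units are needed.
So 7 is already optimal.

0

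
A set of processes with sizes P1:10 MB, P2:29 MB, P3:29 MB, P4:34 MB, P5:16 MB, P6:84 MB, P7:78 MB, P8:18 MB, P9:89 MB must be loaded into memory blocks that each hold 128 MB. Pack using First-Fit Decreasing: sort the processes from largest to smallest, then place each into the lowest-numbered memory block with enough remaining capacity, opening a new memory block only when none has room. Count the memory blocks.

4

Sorted descending: 89, 84, 78, 34, 29, 29, 18, 16, 10.
memory block 1: place 89 MB, 39 MB left
memory block 2: place 84 MB, 44 MB left
memory block 3: place 78 MB, 50 MB left
memory block 1: place 34 MB, 5 MB left
memory block 2: place 29 MB, 15 MB left
memory block 3: place 29 MB, 21 MB left
memory block 3: place 18 MB, 3 MB left
memory block 4: place 16 MB, 112 MB left
memory block 2: place 10 MB, 5 MB left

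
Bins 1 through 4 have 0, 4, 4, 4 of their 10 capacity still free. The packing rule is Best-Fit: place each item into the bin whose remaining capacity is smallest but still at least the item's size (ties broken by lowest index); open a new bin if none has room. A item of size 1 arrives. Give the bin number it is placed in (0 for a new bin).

2

Bins with room: bin 2 (4), bin 3 (4), bin 4 (4).
Tightest fit is bin 2 with 4 free.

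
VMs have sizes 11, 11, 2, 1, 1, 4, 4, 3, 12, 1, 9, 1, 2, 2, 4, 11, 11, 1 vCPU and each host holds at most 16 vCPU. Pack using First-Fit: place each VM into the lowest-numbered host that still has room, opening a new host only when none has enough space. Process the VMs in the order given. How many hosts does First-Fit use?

host 1: place 11 vCPU, 5 vCPU left
host 2: place 11 vCPU, 5 vCPU left
host 1: place 2 vCPU, 3 vCPU left
host 1: place 1 vCPU, 2 vCPU left
host 1: place 1 vCPU, 1 vCPU left
host 2: place 4 vCPU, 1 vCPU left
host 3: place 4 vCPU, 12 vCPU left
host 3: place 3 vCPU, 9 vCPU left
host 4: place 12 vCPU, 4 vCPU left
host 1: place 1 vCPU, 0 vCPU left
host 3: place 9 vCPU, 0 vCPU left
host 2: place 1 vCPU, 0 vCPU left
host 4: place 2 vCPU, 2 vCPU left
host 4: place 2 vCPU, 0 vCPU left
host 5: place 4 vCPU, 12 vCPU left
host 5: place 11 vCPU, 1 vCPU left
host 6: place 11 vCPU, 5 vCPU left
host 5: place 1 vCPU, 0 vCPU left
Final hosts: [11,2,1,1,1] [11,4,1] [4,3,9] [12,2,2] [4,11,1] [11].

6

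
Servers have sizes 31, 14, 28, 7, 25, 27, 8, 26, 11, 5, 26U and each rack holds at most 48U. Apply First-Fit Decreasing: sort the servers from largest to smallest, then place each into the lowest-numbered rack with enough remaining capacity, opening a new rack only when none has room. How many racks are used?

6

Sorted descending: 31, 28, 27, 26, 26, 25, 14, 11, 8, 7, 5.
31U → rack 1 (remaining 17U)
28U → rack 2 (remaining 20U)
27U → rack 3 (remaining 21U)
26U → rack 4 (remaining 22U)
26U → rack 5 (remaining 22U)
25U → rack 6 (remaining 23U)
14U → rack 1 (remaining 3U)
11U → rack 2 (remaining 9U)
8U → rack 2 (remaining 1U)
7U → rack 3 (remaining 14U)
5U → rack 3 (remaining 9U)
Final racks: [31,14] [28,11,8] [27,7,5] [26] [26] [25].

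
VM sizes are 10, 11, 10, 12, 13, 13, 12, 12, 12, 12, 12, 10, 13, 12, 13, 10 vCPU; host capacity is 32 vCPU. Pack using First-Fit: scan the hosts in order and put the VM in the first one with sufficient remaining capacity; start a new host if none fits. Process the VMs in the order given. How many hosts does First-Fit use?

8 hosts

Put 10 vCPU in host 1; 22 vCPU remain.
Put 11 vCPU in host 1; 11 vCPU remain.
Put 10 vCPU in host 1; 1 vCPU remain.
Put 12 vCPU in host 2; 20 vCPU remain.
Put 13 vCPU in host 2; 7 vCPU remain.
Put 13 vCPU in host 3; 19 vCPU remain.
Put 12 vCPU in host 3; 7 vCPU remain.
Put 12 vCPU in host 4; 20 vCPU remain.
Put 12 vCPU in host 4; 8 vCPU remain.
Put 12 vCPU in host 5; 20 vCPU remain.
Put 12 vCPU in host 5; 8 vCPU remain.
Put 10 vCPU in host 6; 22 vCPU remain.
Put 13 vCPU in host 6; 9 vCPU remain.
Put 12 vCPU in host 7; 20 vCPU remain.
Put 13 vCPU in host 7; 7 vCPU remain.
Put 10 vCPU in host 8; 22 vCPU remain.
Final hosts: [10,11,10] [12,13] [13,12] [12,12] [12,12] [10,13] [12,13] [10].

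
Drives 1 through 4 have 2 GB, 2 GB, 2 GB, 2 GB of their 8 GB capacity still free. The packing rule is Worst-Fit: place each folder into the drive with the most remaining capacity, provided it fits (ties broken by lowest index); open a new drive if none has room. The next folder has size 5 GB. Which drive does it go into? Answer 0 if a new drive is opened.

No drive has ≥ 5 GB free, so a new drive is opened.

0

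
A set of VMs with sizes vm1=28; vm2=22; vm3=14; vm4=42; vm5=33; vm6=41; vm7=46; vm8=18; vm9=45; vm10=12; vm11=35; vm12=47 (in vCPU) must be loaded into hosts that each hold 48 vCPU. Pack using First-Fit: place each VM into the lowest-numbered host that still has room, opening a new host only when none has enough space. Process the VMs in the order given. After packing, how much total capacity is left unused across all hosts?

Put vm1 (28 vCPU) in host 1; 20 vCPU remain.
Put vm2 (22 vCPU) in host 2; 26 vCPU remain.
Put vm3 (14 vCPU) in host 1; 6 vCPU remain.
Put vm4 (42 vCPU) in host 3; 6 vCPU remain.
Put vm5 (33 vCPU) in host 4; 15 vCPU remain.
Put vm6 (41 vCPU) in host 5; 7 vCPU remain.
Put vm7 (46 vCPU) in host 6; 2 vCPU remain.
Put vm8 (18 vCPU) in host 2; 8 vCPU remain.
Put vm9 (45 vCPU) in host 7; 3 vCPU remain.
Put vm10 (12 vCPU) in host 4; 3 vCPU remain.
Put vm11 (35 vCPU) in host 8; 13 vCPU remain.
Put vm12 (47 vCPU) in host 9; 1 vCPU remain.
9 hosts × 48 vCPU = 432 vCPU; used 383 vCPU; unused 49 vCPU.

49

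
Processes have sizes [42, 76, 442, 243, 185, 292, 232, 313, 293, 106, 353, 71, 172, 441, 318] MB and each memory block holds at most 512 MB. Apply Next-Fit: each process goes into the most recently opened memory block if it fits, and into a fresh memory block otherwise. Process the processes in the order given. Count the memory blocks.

11 memory blocks

42 MB → memory block 1 (remaining 470 MB)
76 MB → memory block 1 (remaining 394 MB)
442 MB → memory block 2 (remaining 70 MB)
243 MB → memory block 3 (remaining 269 MB)
185 MB → memory block 3 (remaining 84 MB)
292 MB → memory block 4 (remaining 220 MB)
232 MB → memory block 5 (remaining 280 MB)
313 MB → memory block 6 (remaining 199 MB)
293 MB → memory block 7 (remaining 219 MB)
106 MB → memory block 7 (remaining 113 MB)
353 MB → memory block 8 (remaining 159 MB)
71 MB → memory block 8 (remaining 88 MB)
172 MB → memory block 9 (remaining 340 MB)
441 MB → memory block 10 (remaining 71 MB)
318 MB → memory block 11 (remaining 194 MB)
Final memory blocks: [42,76] [442] [243,185] [292] [232] [313] [293,106] [353,71] [172] [441] [318].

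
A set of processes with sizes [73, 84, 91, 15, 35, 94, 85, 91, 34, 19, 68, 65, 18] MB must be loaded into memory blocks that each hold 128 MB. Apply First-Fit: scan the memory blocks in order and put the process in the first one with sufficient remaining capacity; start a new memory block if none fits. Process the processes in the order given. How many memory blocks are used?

8 memory blocks

memory block 1: place 73 MB, 55 MB left
memory block 2: place 84 MB, 44 MB left
memory block 3: place 91 MB, 37 MB left
memory block 1: place 15 MB, 40 MB left
memory block 1: place 35 MB, 5 MB left
memory block 4: place 94 MB, 34 MB left
memory block 5: place 85 MB, 43 MB left
memory block 6: place 91 MB, 37 MB left
memory block 2: place 34 MB, 10 MB left
memory block 3: place 19 MB, 18 MB left
memory block 7: place 68 MB, 60 MB left
memory block 8: place 65 MB, 63 MB left
memory block 3: place 18 MB, 0 MB left
Final memory blocks: [73,15,35] [84,34] [91,19,18] [94] [85] [91] [68] [65].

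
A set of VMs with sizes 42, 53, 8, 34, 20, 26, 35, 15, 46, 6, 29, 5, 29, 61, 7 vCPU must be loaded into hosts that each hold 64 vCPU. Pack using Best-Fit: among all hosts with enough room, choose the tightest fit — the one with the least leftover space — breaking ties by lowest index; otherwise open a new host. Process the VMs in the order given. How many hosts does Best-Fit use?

host 1: place 42 vCPU, 22 vCPU left
host 2: place 53 vCPU, 11 vCPU left
host 2: place 8 vCPU, 3 vCPU left
host 3: place 34 vCPU, 30 vCPU left
host 1: place 20 vCPU, 2 vCPU left
host 3: place 26 vCPU, 4 vCPU left
host 4: place 35 vCPU, 29 vCPU left
host 4: place 15 vCPU, 14 vCPU left
host 5: place 46 vCPU, 18 vCPU left
host 4: place 6 vCPU, 8 vCPU left
host 6: place 29 vCPU, 35 vCPU left
host 4: place 5 vCPU, 3 vCPU left
host 6: place 29 vCPU, 6 vCPU left
host 7: place 61 vCPU, 3 vCPU left
host 5: place 7 vCPU, 11 vCPU left

7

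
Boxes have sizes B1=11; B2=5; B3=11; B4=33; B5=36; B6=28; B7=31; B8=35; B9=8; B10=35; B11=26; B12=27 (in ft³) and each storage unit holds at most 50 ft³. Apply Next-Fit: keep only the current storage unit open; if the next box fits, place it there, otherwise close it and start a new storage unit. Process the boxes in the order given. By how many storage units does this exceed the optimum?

1

Next-Fit: [11,5,11] [33] [36] [28] [31] [35,8] [35] [26] [27] → 9 storage units.
8 boxes exceed 25 ft³ (half the capacity), and no two of those can share a storage unit, so at least 8 storage units are needed.
An optimal packing achieves that bound: [36,11] [35,11] [35,8,5] [33] [31] [28] [27] [26] → 8 storage units.
Excess: 9 − 8 = 1.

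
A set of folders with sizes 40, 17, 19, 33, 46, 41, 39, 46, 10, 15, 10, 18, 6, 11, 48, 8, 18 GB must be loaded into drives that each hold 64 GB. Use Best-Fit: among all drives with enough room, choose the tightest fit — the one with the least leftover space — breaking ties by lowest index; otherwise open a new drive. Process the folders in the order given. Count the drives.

drive 1: place 40 GB, 24 GB left
drive 1: place 17 GB, 7 GB left
drive 2: place 19 GB, 45 GB left
drive 2: place 33 GB, 12 GB left
drive 3: place 46 GB, 18 GB left
drive 4: place 41 GB, 23 GB left
drive 5: place 39 GB, 25 GB left
drive 6: place 46 GB, 18 GB left
drive 2: place 10 GB, 2 GB left
drive 3: place 15 GB, 3 GB left
drive 6: place 10 GB, 8 GB left
drive 4: place 18 GB, 5 GB left
drive 1: place 6 GB, 1 GB left
drive 5: place 11 GB, 14 GB left
drive 7: place 48 GB, 16 GB left
drive 6: place 8 GB, 0 GB left
drive 8: place 18 GB, 46 GB left
Final drives: [40,17,6] [19,33,10] [46,15] [41,18] [39,11] [46,10,8] [48] [18].

8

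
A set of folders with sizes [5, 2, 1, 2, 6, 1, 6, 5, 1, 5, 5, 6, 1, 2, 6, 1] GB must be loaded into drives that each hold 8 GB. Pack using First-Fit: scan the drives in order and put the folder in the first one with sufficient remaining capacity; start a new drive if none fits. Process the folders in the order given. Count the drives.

8

Put 5 GB in drive 1; 3 GB remain.
Put 2 GB in drive 1; 1 GB remain.
Put 1 GB in drive 1; 0 GB remain.
Put 2 GB in drive 2; 6 GB remain.
Put 6 GB in drive 2; 0 GB remain.
Put 1 GB in drive 3; 7 GB remain.
Put 6 GB in drive 3; 1 GB remain.
Put 5 GB in drive 4; 3 GB remain.
Put 1 GB in drive 3; 0 GB remain.
Put 5 GB in drive 5; 3 GB remain.
Put 5 GB in drive 6; 3 GB remain.
Put 6 GB in drive 7; 2 GB remain.
Put 1 GB in drive 4; 2 GB remain.
Put 2 GB in drive 4; 0 GB remain.
Put 6 GB in drive 8; 2 GB remain.
Put 1 GB in drive 5; 2 GB remain.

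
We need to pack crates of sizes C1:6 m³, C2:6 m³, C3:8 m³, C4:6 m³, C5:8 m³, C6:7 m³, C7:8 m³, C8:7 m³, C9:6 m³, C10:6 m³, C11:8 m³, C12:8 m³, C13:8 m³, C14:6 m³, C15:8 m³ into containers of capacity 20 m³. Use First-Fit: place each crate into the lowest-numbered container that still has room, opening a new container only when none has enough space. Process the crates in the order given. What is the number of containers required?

C1 (6 m³) → container 1 (remaining 14 m³)
C2 (6 m³) → container 1 (remaining 8 m³)
C3 (8 m³) → container 1 (remaining 0 m³)
C4 (6 m³) → container 2 (remaining 14 m³)
C5 (8 m³) → container 2 (remaining 6 m³)
C6 (7 m³) → container 3 (remaining 13 m³)
C7 (8 m³) → container 3 (remaining 5 m³)
C8 (7 m³) → container 4 (remaining 13 m³)
C9 (6 m³) → container 2 (remaining 0 m³)
C10 (6 m³) → container 4 (remaining 7 m³)
C11 (8 m³) → container 5 (remaining 12 m³)
C12 (8 m³) → container 5 (remaining 4 m³)
C13 (8 m³) → container 6 (remaining 12 m³)
C14 (6 m³) → container 4 (remaining 1 m³)
C15 (8 m³) → container 6 (remaining 4 m³)

6 containers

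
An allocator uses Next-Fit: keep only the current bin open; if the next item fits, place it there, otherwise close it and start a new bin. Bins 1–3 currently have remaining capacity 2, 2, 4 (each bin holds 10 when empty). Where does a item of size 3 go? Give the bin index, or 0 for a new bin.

3

Next-Fit only looks at bin 3, which has 4 free.
3 fits there.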